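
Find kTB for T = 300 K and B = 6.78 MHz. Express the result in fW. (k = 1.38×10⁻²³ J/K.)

28.1 fW

P_n = kTB = 1.38×10⁻²³ × 300 × 6.78×10⁶ = 2.81×10⁻¹⁴ W = 28.1 fW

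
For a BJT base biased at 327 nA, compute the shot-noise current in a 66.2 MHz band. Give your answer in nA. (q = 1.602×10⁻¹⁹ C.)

I_n = √(2qI·B)
2qI·B = 2 × 1.602×10⁻¹⁹ × 3.27×10⁻⁷ × 6.62×10⁷ = 6.94×10⁻¹⁸ A²
I_n = √(6.94×10⁻¹⁸) = 2.63×10⁻⁹ A = 2.63 nA

2.63 nA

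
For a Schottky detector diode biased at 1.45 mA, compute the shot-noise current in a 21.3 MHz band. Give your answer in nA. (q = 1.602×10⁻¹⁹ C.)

I_n = √(2qI·B)
2qI·B = 2 × 1.602×10⁻¹⁹ × 1.45×10⁻³ × 2.13×10⁷ = 9.90×10⁻¹⁵ A²
I_n = √(9.90×10⁻¹⁵) = 9.95×10⁻⁸ A = 99.5 nA

99.5 nA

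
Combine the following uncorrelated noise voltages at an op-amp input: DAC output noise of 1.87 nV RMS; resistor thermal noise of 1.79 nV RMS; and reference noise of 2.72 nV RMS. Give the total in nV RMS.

3.75 nV

Uncorrelated sources add in power (mean-square): V_tot = √(ΣV_i²)
V_tot = √[(1.87×10⁻⁹)² + (1.79×10⁻⁹)² + (2.72×10⁻⁹)²] = 3.75×10⁻⁹ V = 3.75 nV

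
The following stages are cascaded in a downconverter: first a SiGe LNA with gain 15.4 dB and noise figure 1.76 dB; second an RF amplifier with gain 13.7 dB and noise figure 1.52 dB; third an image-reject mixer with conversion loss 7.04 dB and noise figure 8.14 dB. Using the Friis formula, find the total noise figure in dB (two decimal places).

Convert to linear (a loss of L dB is a gain of −L dB): F_i = 10^(NF_i/10), G_i = 10^(G_i,dB/10)
  Stage 1: F_1 = 10^(1.76/10) = 1.500, G_1 = 10^(15.4/10) = 34.67
  Stage 2: F_2 = 10^(1.52/10) = 1.419, G_2 = 10^(13.7/10) = 23.44
  Stage 3: F_3 = 10^(8.14/10) = 6.516, G_3 = 10^(−7.04/10) = 0.1977
Friis cascade:
  F = 1.500 + (1.419 − 1)/34.67 + (6.516 − 1)/812.8 = 1.519
NF = 10 log₁₀(1.519) = 1.81 dB

1.81 dB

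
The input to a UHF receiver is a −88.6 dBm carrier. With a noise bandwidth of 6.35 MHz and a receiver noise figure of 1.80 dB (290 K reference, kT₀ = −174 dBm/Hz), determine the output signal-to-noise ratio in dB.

Noise floor: N = −174 + 10 log₁₀(B) + NF
10 log₁₀(6.35×10⁶) = 68.03 dB
N = −174 + 68.03 + 1.80 = −104.17 dBm
SNR = P_sig − N = −88.6 − (−104.17) = 15.57 dB → 15.6 dB

15.6 dB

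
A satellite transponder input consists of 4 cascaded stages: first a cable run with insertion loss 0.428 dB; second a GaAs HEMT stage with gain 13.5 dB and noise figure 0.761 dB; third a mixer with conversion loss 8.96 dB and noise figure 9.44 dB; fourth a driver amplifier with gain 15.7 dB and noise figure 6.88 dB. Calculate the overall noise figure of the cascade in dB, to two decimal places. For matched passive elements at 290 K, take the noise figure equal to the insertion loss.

Convert to linear (a loss of L dB is a gain of −L dB): F_i = 10^(NF_i/10), G_i = 10^(G_i,dB/10)
  Stage 1: F_1 = 10^(0.428/10) = 1.104, G_1 = 10^(−0.428/10) = 0.9061
  Stage 2: F_2 = 10^(0.761/10) = 1.192, G_2 = 10^(13.5/10) = 22.39
  Stage 3: F_3 = 10^(9.44/10) = 8.790, G_3 = 10^(−8.96/10) = 0.1271
  Stage 4: F_4 = 10^(6.88/10) = 4.875, G_4 = 10^(15.7/10) = 37.15
Friis cascade:
  F = 1.104 + (1.192 − 1)/0.9061 + (8.790 − 1)/20.29 + (4.875 − 1)/2.578 = 3.202
NF = 10 log₁₀(3.202) = 5.05 dB

5.05 dB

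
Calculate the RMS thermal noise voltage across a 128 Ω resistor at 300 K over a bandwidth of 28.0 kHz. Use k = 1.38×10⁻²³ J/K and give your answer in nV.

V_n = √(4kTRB)
4kTRB = 4 × 1.38×10⁻²³ × 300 × 1.28×10² × 2.80×10⁴ = 5.94×10⁻¹⁴ V²
V_n = √(5.94×10⁻¹⁴) = 2.44×10⁻⁷ V = 244 nV

244 nV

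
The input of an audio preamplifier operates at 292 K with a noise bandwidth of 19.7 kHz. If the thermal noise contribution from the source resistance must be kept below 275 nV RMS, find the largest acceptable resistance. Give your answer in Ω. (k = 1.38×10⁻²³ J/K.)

Johnson–Nyquist: V_n = √(4kTRB) ⇒ R = V_n² / (4kTB)
4kTB = 4 × 1.38×10⁻²³ × 292 × 1.97×10⁴ = 3.18×10⁻¹⁶
R = (2.75×10⁻⁷)² / 3.18×10⁻¹⁶ = 2.38×10² Ω = 238 Ω

238 Ω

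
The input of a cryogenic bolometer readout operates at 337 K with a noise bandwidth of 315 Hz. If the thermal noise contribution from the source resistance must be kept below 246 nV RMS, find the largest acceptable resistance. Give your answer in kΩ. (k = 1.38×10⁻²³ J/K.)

10.3 kΩ

Johnson–Nyquist: V_n = √(4kTRB) ⇒ R = V_n² / (4kTB)
4kTB = 4 × 1.38×10⁻²³ × 337 × 3.15×10² = 5.86×10⁻¹⁸
R = (2.46×10⁻⁷)² / 5.86×10⁻¹⁸ = 1.03×10⁴ Ω = 10.3 kΩ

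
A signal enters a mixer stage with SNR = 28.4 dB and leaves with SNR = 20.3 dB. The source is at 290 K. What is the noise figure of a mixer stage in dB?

NF (dB) = SNR_in(dB) − SNR_out(dB) when the source is at T₀
NF = 28.4 − 20.3 = 8.1 dB

8.1 dB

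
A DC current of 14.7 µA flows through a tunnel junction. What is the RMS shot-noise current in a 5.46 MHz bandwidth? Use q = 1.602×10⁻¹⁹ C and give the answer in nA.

5.07 nA

I_n = √(2qI·B)
2qI·B = 2 × 1.602×10⁻¹⁹ × 1.47×10⁻⁵ × 5.46×10⁶ = 2.57×10⁻¹⁷ A²
I_n = √(2.57×10⁻¹⁷) = 5.07×10⁻⁹ A = 5.07 nA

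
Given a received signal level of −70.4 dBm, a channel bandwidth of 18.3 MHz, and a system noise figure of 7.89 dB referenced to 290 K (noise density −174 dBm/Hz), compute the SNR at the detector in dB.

Noise floor: N = −174 + 10 log₁₀(B) + NF
10 log₁₀(1.83×10⁷) = 72.62 dB
N = −174 + 72.62 + 7.89 = −93.49 dBm
SNR = P_sig − N = −70.4 − (−93.49) = 23.09 dB → 23.1 dB

23.1 dB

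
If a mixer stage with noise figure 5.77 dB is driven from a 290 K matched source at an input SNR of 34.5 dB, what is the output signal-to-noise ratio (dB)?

28.73 dB

By definition F = SNR_in/SNR_out, so in dB: SNR_out = SNR_in − NF
SNR_out = 34.5 − 5.77 = 28.73 dB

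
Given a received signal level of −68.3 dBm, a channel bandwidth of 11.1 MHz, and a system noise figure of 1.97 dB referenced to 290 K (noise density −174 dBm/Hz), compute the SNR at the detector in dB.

33.3 dB

Noise floor: N = −174 + 10 log₁₀(B) + NF
10 log₁₀(1.11×10⁷) = 70.45 dB
N = −174 + 70.45 + 1.97 = −101.58 dBm
SNR = P_sig − N = −68.3 − (−101.58) = 33.28 dB → 33.3 dB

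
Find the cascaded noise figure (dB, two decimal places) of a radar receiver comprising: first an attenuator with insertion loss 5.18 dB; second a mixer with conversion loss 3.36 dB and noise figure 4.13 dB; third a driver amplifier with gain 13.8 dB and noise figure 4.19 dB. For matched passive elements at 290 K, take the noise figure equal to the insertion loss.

13.04 dB

Convert to linear (a loss of L dB is a gain of −L dB): F_i = 10^(NF_i/10), G_i = 10^(G_i,dB/10)
  Stage 1: F_1 = 10^(5.18/10) = 3.296, G_1 = 10^(−5.18/10) = 0.3034
  Stage 2: F_2 = 10^(4.13/10) = 2.588, G_2 = 10^(−3.36/10) = 0.4613
  Stage 3: F_3 = 10^(4.19/10) = 2.624, G_3 = 10^(13.8/10) = 23.99
Friis cascade:
  F = 3.296 + (2.588 − 1)/0.3034 + (2.624 − 1)/0.1400 = 20.14
NF = 10 log₁₀(20.14) = 13.04 dB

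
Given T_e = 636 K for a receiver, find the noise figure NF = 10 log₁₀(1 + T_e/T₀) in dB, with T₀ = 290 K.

F = 1 + T_e/T₀ = 1 + 636/290 = 3.1931
NF = 10 log₁₀(3.1931) = 5.04 dB

5.04 dB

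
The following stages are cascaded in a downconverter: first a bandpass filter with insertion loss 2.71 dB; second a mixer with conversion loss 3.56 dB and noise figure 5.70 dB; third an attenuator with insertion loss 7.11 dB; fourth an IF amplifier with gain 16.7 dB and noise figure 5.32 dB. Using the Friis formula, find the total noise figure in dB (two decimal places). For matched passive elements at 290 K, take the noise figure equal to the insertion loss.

18.86 dB

Convert to linear (a loss of L dB is a gain of −L dB): F_i = 10^(NF_i/10), G_i = 10^(G_i,dB/10)
  Stage 1: F_1 = 10^(2.71/10) = 1.866, G_1 = 10^(−2.71/10) = 0.5358
  Stage 2: F_2 = 10^(5.70/10) = 3.715, G_2 = 10^(−3.56/10) = 0.4406
  Stage 3: F_3 = 10^(7.11/10) = 5.140, G_3 = 10^(−7.11/10) = 0.1945
  Stage 4: F_4 = 10^(5.32/10) = 3.404, G_4 = 10^(16.7/10) = 46.77
Friis cascade:
  F = 1.866 + (3.715 − 1)/0.5358 + (5.140 − 1)/0.2360 + (3.404 − 1)/0.04592 = 76.83
NF = 10 log₁₀(76.83) = 18.86 dB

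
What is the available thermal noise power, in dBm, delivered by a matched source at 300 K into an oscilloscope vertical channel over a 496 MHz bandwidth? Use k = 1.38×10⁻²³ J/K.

−86.9 dBm

P_n = kTB = 1.38×10⁻²³ × 300 × 4.96×10⁸ = 2.05×10⁻¹² W
In dBm: 10 log₁₀(2.05×10⁻¹² / 10⁻³) = −86.9 dBm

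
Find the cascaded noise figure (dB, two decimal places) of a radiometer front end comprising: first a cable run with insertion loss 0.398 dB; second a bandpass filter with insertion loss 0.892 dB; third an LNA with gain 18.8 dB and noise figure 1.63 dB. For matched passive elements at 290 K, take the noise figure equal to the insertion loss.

Convert to linear (a loss of L dB is a gain of −L dB): F_i = 10^(NF_i/10), G_i = 10^(G_i,dB/10)
  Stage 1: F_1 = 10^(0.398/10) = 1.096, G_1 = 10^(−0.398/10) = 0.9124
  Stage 2: F_2 = 10^(0.892/10) = 1.228, G_2 = 10^(−0.892/10) = 0.8143
  Stage 3: F_3 = 10^(1.63/10) = 1.455, G_3 = 10^(18.8/10) = 75.86
Friis cascade:
  F = 1.096 + (1.228 − 1)/0.9124 + (1.455 − 1)/0.7430 = 1.959
NF = 10 log₁₀(1.959) = 2.92 dB

2.92 dB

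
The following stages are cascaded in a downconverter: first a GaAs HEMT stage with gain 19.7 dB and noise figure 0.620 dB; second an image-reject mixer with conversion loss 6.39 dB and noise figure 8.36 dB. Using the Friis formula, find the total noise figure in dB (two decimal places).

Convert to linear (a loss of L dB is a gain of −L dB): F_i = 10^(NF_i/10), G_i = 10^(G_i,dB/10)
  Stage 1: F_1 = 10^(0.620/10) = 1.153, G_1 = 10^(19.7/10) = 93.33
  Stage 2: F_2 = 10^(8.36/10) = 6.855, G_2 = 10^(−6.39/10) = 0.2296
Friis cascade:
  F = 1.153 + (6.855 − 1)/93.33 = 1.216
NF = 10 log₁₀(1.216) = 0.85 dB

0.85 dB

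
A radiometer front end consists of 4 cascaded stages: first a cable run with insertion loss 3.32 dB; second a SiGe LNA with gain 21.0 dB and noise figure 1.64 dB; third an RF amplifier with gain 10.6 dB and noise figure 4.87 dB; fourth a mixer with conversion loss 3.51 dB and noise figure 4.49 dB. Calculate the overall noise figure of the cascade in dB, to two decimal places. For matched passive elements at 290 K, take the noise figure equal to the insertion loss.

Convert to linear (a loss of L dB is a gain of −L dB): F_i = 10^(NF_i/10), G_i = 10^(G_i,dB/10)
  Stage 1: F_1 = 10^(3.32/10) = 2.148, G_1 = 10^(−3.32/10) = 0.4656
  Stage 2: F_2 = 10^(1.64/10) = 1.459, G_2 = 10^(21.0/10) = 125.9
  Stage 3: F_3 = 10^(4.87/10) = 3.069, G_3 = 10^(10.6/10) = 11.48
  Stage 4: F_4 = 10^(4.49/10) = 2.812, G_4 = 10^(−3.51/10) = 0.4457
Friis cascade:
  F = 2.148 + (1.459 − 1)/0.4656 + (3.069 − 1)/58.61 + (2.812 − 1)/673.0 = 3.171
NF = 10 log₁₀(3.171) = 5.01 dB

5.01 dB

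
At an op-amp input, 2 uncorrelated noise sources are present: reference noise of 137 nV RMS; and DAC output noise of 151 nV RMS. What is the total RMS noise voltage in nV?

Uncorrelated sources add in power (mean-square): V_tot = √(ΣV_i²)
V_tot = √[(1.37×10⁻⁷)² + (1.51×10⁻⁷)²] = 2.04×10⁻⁷ V = 204 nV

204 nV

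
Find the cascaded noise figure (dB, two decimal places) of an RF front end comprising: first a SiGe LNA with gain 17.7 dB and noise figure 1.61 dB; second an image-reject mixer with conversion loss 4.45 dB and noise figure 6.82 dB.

Convert to linear (a loss of L dB is a gain of −L dB): F_i = 10^(NF_i/10), G_i = 10^(G_i,dB/10)
  Stage 1: F_1 = 10^(1.61/10) = 1.449, G_1 = 10^(17.7/10) = 58.88
  Stage 2: F_2 = 10^(6.82/10) = 4.808, G_2 = 10^(−4.45/10) = 0.3589
Friis cascade:
  F = 1.449 + (4.808 − 1)/58.88 = 1.513
NF = 10 log₁₀(1.513) = 1.80 dB

1.80 dB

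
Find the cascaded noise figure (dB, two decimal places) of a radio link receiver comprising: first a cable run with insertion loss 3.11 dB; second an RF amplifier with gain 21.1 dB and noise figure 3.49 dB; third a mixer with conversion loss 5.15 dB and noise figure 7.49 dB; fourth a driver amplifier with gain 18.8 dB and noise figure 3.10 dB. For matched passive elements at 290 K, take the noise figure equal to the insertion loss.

6.72 dB

Convert to linear (a loss of L dB is a gain of −L dB): F_i = 10^(NF_i/10), G_i = 10^(G_i,dB/10)
  Stage 1: F_1 = 10^(3.11/10) = 2.046, G_1 = 10^(−3.11/10) = 0.4887
  Stage 2: F_2 = 10^(3.49/10) = 2.234, G_2 = 10^(21.1/10) = 128.8
  Stage 3: F_3 = 10^(7.49/10) = 5.610, G_3 = 10^(−5.15/10) = 0.3055
  Stage 4: F_4 = 10^(3.10/10) = 2.042, G_4 = 10^(18.8/10) = 75.86
Friis cascade:
  F = 2.046 + (2.234 − 1)/0.4887 + (5.610 − 1)/62.95 + (2.042 − 1)/19.23 = 4.698
NF = 10 log₁₀(4.698) = 6.72 dB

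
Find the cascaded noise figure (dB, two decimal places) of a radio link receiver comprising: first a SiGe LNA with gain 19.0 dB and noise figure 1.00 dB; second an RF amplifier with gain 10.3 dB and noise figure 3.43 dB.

1.05 dB

Convert to linear (a loss of L dB is a gain of −L dB): F_i = 10^(NF_i/10), G_i = 10^(G_i,dB/10)
  Stage 1: F_1 = 10^(1.00/10) = 1.259, G_1 = 10^(19.0/10) = 79.43
  Stage 2: F_2 = 10^(3.43/10) = 2.203, G_2 = 10^(10.3/10) = 10.72
Friis cascade:
  F = 1.259 + (2.203 − 1)/79.43 = 1.274
NF = 10 log₁₀(1.274) = 1.05 dB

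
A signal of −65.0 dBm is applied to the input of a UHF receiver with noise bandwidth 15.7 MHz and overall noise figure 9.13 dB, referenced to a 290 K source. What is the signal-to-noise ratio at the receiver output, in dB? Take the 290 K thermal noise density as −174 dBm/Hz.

27.9 dB

Noise floor: N = −174 + 10 log₁₀(B) + NF
10 log₁₀(1.57×10⁷) = 71.96 dB
N = −174 + 71.96 + 9.13 = −92.91 dBm
SNR = P_sig − N = −65.0 − (−92.91) = 27.91 dB → 27.9 dB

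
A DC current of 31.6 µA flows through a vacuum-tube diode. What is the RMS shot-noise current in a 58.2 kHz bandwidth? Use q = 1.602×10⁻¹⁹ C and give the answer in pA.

768 pA

I_n = √(2qI·B)
2qI·B = 2 × 1.602×10⁻¹⁹ × 3.16×10⁻⁵ × 5.82×10⁴ = 5.89×10⁻¹⁹ A²
I_n = √(5.89×10⁻¹⁹) = 7.68×10⁻¹⁰ A = 768 pA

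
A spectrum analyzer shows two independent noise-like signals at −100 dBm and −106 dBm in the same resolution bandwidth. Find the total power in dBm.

−99.0 dBm

Convert to linear, add, convert back:
P₁ = 1.00×10⁻¹³ W, P₂ = 2.51×10⁻¹⁴ W
P_tot = 1.25×10⁻¹³ W → 10 log₁₀(P_tot / 10⁻³) = −99.0 dBm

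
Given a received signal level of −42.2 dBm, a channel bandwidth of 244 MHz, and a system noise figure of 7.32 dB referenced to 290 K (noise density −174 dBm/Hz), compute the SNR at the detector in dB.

40.6 dB

Noise floor: N = −174 + 10 log₁₀(B) + NF
10 log₁₀(2.44×10⁸) = 83.87 dB
N = −174 + 83.87 + 7.32 = −82.81 dBm
SNR = P_sig − N = −42.2 − (−82.81) = 40.61 dB → 40.6 dB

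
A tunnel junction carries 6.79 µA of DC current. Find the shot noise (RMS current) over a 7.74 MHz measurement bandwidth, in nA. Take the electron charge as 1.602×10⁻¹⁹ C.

I_n = √(2qI·B)
2qI·B = 2 × 1.602×10⁻¹⁹ × 6.79×10⁻⁶ × 7.74×10⁶ = 1.68×10⁻¹⁷ A²
I_n = √(1.68×10⁻¹⁷) = 4.10×10⁻⁹ A = 4.10 nA

4.10 nA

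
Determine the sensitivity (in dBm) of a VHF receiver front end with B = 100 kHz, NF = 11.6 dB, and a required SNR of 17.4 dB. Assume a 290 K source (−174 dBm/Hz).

−95.0 dBm

Sensitivity = −174 + 10 log₁₀(B) + NF + SNR_min
= −174 + 50 + 11.6 + 17.4
= −95.0 dBm → −95.0 dBm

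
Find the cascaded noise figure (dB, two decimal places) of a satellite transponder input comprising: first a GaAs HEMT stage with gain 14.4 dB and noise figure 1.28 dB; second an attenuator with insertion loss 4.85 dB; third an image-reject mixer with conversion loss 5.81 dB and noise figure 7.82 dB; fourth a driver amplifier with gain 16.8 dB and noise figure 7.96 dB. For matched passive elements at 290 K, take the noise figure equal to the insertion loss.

Convert to linear (a loss of L dB is a gain of −L dB): F_i = 10^(NF_i/10), G_i = 10^(G_i,dB/10)
  Stage 1: F_1 = 10^(1.28/10) = 1.343, G_1 = 10^(14.4/10) = 27.54
  Stage 2: F_2 = 10^(4.85/10) = 3.055, G_2 = 10^(−4.85/10) = 0.3273
  Stage 3: F_3 = 10^(7.82/10) = 6.053, G_3 = 10^(−5.81/10) = 0.2624
  Stage 4: F_4 = 10^(7.96/10) = 6.252, G_4 = 10^(16.8/10) = 47.86
Friis cascade:
  F = 1.343 + (3.055 − 1)/27.54 + (6.053 − 1)/9.016 + (6.252 − 1)/2.366 = 4.198
NF = 10 log₁₀(4.198) = 6.23 dB

6.23 dB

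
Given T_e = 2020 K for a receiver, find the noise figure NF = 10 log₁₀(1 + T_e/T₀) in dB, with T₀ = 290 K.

F = 1 + T_e/T₀ = 1 + 2020/290 = 7.96552
NF = 10 log₁₀(7.96552) = 9.01 dB

9.01 dB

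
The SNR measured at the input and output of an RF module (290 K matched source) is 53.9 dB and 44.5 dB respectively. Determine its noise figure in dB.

9.4 dB

NF (dB) = SNR_in(dB) − SNR_out(dB) when the source is at T₀
NF = 53.9 − 44.5 = 9.4 dB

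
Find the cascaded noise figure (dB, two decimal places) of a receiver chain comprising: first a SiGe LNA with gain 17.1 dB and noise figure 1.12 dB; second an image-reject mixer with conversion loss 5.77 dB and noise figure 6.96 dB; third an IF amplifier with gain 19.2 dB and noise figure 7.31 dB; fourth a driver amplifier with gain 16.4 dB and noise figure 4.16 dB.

Convert to linear (a loss of L dB is a gain of −L dB): F_i = 10^(NF_i/10), G_i = 10^(G_i,dB/10)
  Stage 1: F_1 = 10^(1.12/10) = 1.294, G_1 = 10^(17.1/10) = 51.29
  Stage 2: F_2 = 10^(6.96/10) = 4.966, G_2 = 10^(−5.77/10) = 0.2649
  Stage 3: F_3 = 10^(7.31/10) = 5.383, G_3 = 10^(19.2/10) = 83.18
  Stage 4: F_4 = 10^(4.16/10) = 2.606, G_4 = 10^(16.4/10) = 43.65
Friis cascade:
  F = 1.294 + (4.966 − 1)/51.29 + (5.383 − 1)/13.58 + (2.606 − 1)/1130 = 1.696
NF = 10 log₁₀(1.696) = 2.29 dB

2.29 dB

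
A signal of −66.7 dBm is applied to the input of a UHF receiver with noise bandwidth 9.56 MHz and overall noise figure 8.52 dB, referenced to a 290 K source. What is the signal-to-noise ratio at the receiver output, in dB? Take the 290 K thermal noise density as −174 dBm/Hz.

Noise floor: N = −174 + 10 log₁₀(B) + NF
10 log₁₀(9.56×10⁶) = 69.8 dB
N = −174 + 69.8 + 8.52 = −95.68 dBm
SNR = P_sig − N = −66.7 − (−95.68) = 28.98 dB → 29.0 dB

29.0 dB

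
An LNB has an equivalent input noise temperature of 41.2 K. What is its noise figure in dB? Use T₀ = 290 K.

0.577 dB

F = 1 + T_e/T₀ = 1 + 41.2/290 = 1.14207
NF = 10 log₁₀(1.14207) = 0.577 dB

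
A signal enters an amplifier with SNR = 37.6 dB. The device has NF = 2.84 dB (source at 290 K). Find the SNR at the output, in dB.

By definition F = SNR_in/SNR_out, so in dB: SNR_out = SNR_in − NF
SNR_out = 37.6 − 2.84 = 34.76 dB

34.76 dB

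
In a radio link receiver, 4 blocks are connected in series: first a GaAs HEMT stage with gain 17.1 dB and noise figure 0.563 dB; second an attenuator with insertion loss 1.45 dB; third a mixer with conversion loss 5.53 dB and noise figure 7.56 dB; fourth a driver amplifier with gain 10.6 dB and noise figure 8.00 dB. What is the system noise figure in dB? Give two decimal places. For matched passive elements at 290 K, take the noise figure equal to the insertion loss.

2.53 dB

Convert to linear (a loss of L dB is a gain of −L dB): F_i = 10^(NF_i/10), G_i = 10^(G_i,dB/10)
  Stage 1: F_1 = 10^(0.563/10) = 1.138, G_1 = 10^(17.1/10) = 51.29
  Stage 2: F_2 = 10^(1.45/10) = 1.396, G_2 = 10^(−1.45/10) = 0.7161
  Stage 3: F_3 = 10^(7.56/10) = 5.702, G_3 = 10^(−5.53/10) = 0.2799
  Stage 4: F_4 = 10^(8.00/10) = 6.310, G_4 = 10^(10.6/10) = 11.48
Friis cascade:
  F = 1.138 + (1.396 − 1)/51.29 + (5.702 − 1)/36.73 + (6.310 − 1)/10.28 = 1.791
NF = 10 log₁₀(1.791) = 2.53 dB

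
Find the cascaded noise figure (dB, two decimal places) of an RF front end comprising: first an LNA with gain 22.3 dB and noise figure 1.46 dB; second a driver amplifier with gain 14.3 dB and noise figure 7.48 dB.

1.54 dB

Convert to linear (a loss of L dB is a gain of −L dB): F_i = 10^(NF_i/10), G_i = 10^(G_i,dB/10)
  Stage 1: F_1 = 10^(1.46/10) = 1.400, G_1 = 10^(22.3/10) = 169.8
  Stage 2: F_2 = 10^(7.48/10) = 5.598, G_2 = 10^(14.3/10) = 26.92
Friis cascade:
  F = 1.400 + (5.598 − 1)/169.8 = 1.427
NF = 10 log₁₀(1.427) = 1.54 dB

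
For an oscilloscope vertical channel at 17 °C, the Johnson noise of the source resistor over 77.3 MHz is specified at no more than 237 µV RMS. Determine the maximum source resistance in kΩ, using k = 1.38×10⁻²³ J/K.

T = 17 °C + 273.15 = 290.15 K
Johnson–Nyquist: V_n = √(4kTRB) ⇒ R = V_n² / (4kTB)
4kTB = 4 × 1.38×10⁻²³ × 290.15 × 7.73×10⁷ = 1.24×10⁻¹²
R = (2.37×10⁻⁴)² / 1.24×10⁻¹² = 4.54×10⁴ Ω = 45.4 kΩ

45.4 kΩ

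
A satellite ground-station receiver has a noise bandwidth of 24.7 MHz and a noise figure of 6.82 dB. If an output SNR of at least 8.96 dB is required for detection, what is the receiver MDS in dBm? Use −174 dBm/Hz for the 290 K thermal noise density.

−84.3 dBm

Sensitivity = −174 + 10 log₁₀(B) + NF + SNR_min
= −174 + 73.93 + 6.82 + 8.96
= −84.29 dBm → −84.3 dBm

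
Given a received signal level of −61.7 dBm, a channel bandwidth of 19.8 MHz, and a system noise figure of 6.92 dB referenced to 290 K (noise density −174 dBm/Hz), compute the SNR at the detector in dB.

Noise floor: N = −174 + 10 log₁₀(B) + NF
10 log₁₀(1.98×10⁷) = 72.97 dB
N = −174 + 72.97 + 6.92 = −94.11 dBm
SNR = P_sig − N = −61.7 − (−94.11) = 32.41 dB → 32.4 dB

32.4 dB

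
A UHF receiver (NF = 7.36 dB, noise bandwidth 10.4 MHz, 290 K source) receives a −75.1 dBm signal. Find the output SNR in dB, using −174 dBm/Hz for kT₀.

Noise floor: N = −174 + 10 log₁₀(B) + NF
10 log₁₀(1.04×10⁷) = 70.17 dB
N = −174 + 70.17 + 7.36 = −96.47 dBm
SNR = P_sig − N = −75.1 − (−96.47) = 21.37 dB → 21.4 dB

21.4 dB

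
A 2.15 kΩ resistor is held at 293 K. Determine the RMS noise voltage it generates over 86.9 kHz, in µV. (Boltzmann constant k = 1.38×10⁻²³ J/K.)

1.74 µV

V_n = √(4kTRB)
4kTRB = 4 × 1.38×10⁻²³ × 293 × 2.15×10³ × 8.69×10⁴ = 3.02×10⁻¹² V²
V_n = √(3.02×10⁻¹²) = 1.74×10⁻⁶ V = 1.74 µV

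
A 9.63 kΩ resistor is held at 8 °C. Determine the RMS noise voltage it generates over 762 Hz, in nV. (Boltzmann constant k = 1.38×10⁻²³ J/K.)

T = 8 °C + 273.15 = 281.15 K
V_n = √(4kTRB)
4kTRB = 4 × 1.38×10⁻²³ × 281.15 × 9.63×10³ × 7.62×10² = 1.14×10⁻¹³ V²
V_n = √(1.14×10⁻¹³) = 3.37×10⁻⁷ V = 337 nV

337 nV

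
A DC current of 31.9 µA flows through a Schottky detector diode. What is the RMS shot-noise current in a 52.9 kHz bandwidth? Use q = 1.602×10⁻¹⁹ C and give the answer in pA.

I_n = √(2qI·B)
2qI·B = 2 × 1.602×10⁻¹⁹ × 3.19×10⁻⁵ × 5.29×10⁴ = 5.41×10⁻¹⁹ A²
I_n = √(5.41×10⁻¹⁹) = 7.35×10⁻¹⁰ A = 735 pA

735 pA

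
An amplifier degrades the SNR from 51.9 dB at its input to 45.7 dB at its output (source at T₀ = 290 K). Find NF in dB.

NF (dB) = SNR_in(dB) − SNR_out(dB) when the source is at T₀
NF = 51.9 − 45.7 = 6.2 dB

6.2 dB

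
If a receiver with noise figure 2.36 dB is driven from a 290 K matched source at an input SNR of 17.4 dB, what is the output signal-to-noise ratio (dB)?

15.04 dB

By definition F = SNR_in/SNR_out, so in dB: SNR_out = SNR_in − NF
SNR_out = 17.4 − 2.36 = 15.04 dB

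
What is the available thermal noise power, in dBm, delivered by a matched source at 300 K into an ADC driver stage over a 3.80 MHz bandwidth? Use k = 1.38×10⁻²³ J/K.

−108.0 dBm

P_n = kTB = 1.38×10⁻²³ × 300 × 3.80×10⁶ = 1.57×10⁻¹⁴ W
In dBm: 10 log₁₀(1.57×10⁻¹⁴ / 10⁻³) = −108.0 dBm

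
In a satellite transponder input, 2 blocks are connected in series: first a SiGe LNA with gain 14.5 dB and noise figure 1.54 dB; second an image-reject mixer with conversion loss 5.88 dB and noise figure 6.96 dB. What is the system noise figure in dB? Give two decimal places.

1.95 dB

Convert to linear (a loss of L dB is a gain of −L dB): F_i = 10^(NF_i/10), G_i = 10^(G_i,dB/10)
  Stage 1: F_1 = 10^(1.54/10) = 1.426, G_1 = 10^(14.5/10) = 28.18
  Stage 2: F_2 = 10^(6.96/10) = 4.966, G_2 = 10^(−5.88/10) = 0.2582
Friis cascade:
  F = 1.426 + (4.966 − 1)/28.18 = 1.566
NF = 10 log₁₀(1.566) = 1.95 dB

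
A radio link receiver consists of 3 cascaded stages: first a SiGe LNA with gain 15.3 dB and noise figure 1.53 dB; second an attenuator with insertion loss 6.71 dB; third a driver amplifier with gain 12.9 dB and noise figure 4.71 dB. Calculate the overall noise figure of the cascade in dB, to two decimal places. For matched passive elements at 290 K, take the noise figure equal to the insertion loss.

2.56 dB

Convert to linear (a loss of L dB is a gain of −L dB): F_i = 10^(NF_i/10), G_i = 10^(G_i,dB/10)
  Stage 1: F_1 = 10^(1.53/10) = 1.422, G_1 = 10^(15.3/10) = 33.88
  Stage 2: F_2 = 10^(6.71/10) = 4.688, G_2 = 10^(−6.71/10) = 0.2133
  Stage 3: F_3 = 10^(4.71/10) = 2.958, G_3 = 10^(12.9/10) = 19.50
Friis cascade:
  F = 1.422 + (4.688 − 1)/33.88 + (2.958 − 1)/7.228 = 1.802
NF = 10 log₁₀(1.802) = 2.56 dB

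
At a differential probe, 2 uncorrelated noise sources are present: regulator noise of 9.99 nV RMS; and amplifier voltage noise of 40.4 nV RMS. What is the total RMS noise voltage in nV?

41.6 nV

Uncorrelated sources add in power (mean-square): V_tot = √(ΣV_i²)
V_tot = √[(9.99×10⁻⁹)² + (4.04×10⁻⁸)²] = 4.16×10⁻⁸ V = 41.6 nV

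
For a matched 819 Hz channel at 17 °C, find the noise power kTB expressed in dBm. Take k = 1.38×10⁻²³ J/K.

−144.8 dBm

T = 17 °C + 273.15 = 290.15 K
P_n = kTB = 1.38×10⁻²³ × 290.15 × 8.19×10² = 3.28×10⁻¹⁸ W
In dBm: 10 log₁₀(3.28×10⁻¹⁸ / 10⁻³) = −144.8 dBm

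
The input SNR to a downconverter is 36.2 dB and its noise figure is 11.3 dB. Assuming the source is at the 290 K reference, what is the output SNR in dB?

By definition F = SNR_in/SNR_out, so in dB: SNR_out = SNR_in − NF
SNR_out = 36.2 − 11.3 = 24.9 dB

24.9 dB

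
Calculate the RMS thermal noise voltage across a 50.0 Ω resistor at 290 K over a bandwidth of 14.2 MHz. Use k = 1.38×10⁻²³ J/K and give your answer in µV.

V_n = √(4kTRB)
4kTRB = 4 × 1.38×10⁻²³ × 290 × 5.00×10¹ × 1.42×10⁷ = 1.14×10⁻¹¹ V²
V_n = √(1.14×10⁻¹¹) = 3.37×10⁻⁶ V = 3.37 µV

3.37 µV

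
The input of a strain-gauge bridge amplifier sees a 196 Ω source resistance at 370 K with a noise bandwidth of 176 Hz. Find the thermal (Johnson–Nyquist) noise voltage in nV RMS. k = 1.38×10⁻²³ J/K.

26.5 nV

V_n = √(4kTRB)
4kTRB = 4 × 1.38×10⁻²³ × 370 × 1.96×10² × 1.76×10² = 7.05×10⁻¹⁶ V²
V_n = √(7.05×10⁻¹⁶) = 2.65×10⁻⁸ V = 26.5 nV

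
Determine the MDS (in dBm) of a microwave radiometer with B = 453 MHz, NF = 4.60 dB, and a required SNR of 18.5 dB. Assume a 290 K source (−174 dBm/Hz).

−64.3 dBm

Sensitivity = −174 + 10 log₁₀(B) + NF + SNR_min
= −174 + 86.56 + 4.60 + 18.5
= −64.34 dBm → −64.3 dBm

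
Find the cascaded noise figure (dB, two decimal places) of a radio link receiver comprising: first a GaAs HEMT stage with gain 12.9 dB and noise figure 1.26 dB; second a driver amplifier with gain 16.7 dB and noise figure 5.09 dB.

Convert to linear (a loss of L dB is a gain of −L dB): F_i = 10^(NF_i/10), G_i = 10^(G_i,dB/10)
  Stage 1: F_1 = 10^(1.26/10) = 1.337, G_1 = 10^(12.9/10) = 19.50
  Stage 2: F_2 = 10^(5.09/10) = 3.228, G_2 = 10^(16.7/10) = 46.77
Friis cascade:
  F = 1.337 + (3.228 − 1)/19.50 = 1.451
NF = 10 log₁₀(1.451) = 1.62 dB

1.62 dB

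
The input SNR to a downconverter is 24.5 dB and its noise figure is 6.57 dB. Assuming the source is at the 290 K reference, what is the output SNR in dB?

By definition F = SNR_in/SNR_out, so in dB: SNR_out = SNR_in − NF
SNR_out = 24.5 − 6.57 = 17.93 dB

17.93 dB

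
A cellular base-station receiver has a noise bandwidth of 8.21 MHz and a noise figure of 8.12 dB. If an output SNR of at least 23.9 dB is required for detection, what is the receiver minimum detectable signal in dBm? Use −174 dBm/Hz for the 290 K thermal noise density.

Sensitivity = −174 + 10 log₁₀(B) + NF + SNR_min
= −174 + 69.14 + 8.12 + 23.9
= −72.84 dBm → −72.8 dBm

−72.8 dBm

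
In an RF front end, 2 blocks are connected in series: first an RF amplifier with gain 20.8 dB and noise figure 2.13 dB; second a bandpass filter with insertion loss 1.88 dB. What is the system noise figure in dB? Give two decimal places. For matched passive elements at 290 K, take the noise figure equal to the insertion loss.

2.14 dB

Convert to linear (a loss of L dB is a gain of −L dB): F_i = 10^(NF_i/10), G_i = 10^(G_i,dB/10)
  Stage 1: F_1 = 10^(2.13/10) = 1.633, G_1 = 10^(20.8/10) = 120.2
  Stage 2: F_2 = 10^(1.88/10) = 1.542, G_2 = 10^(−1.88/10) = 0.6486
Friis cascade:
  F = 1.633 + (1.542 − 1)/120.2 = 1.638
NF = 10 log₁₀(1.638) = 2.14 dB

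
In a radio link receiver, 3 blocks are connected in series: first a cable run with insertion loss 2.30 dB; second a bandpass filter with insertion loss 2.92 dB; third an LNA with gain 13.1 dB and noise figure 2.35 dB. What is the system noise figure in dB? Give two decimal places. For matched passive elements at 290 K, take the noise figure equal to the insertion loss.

Convert to linear (a loss of L dB is a gain of −L dB): F_i = 10^(NF_i/10), G_i = 10^(G_i,dB/10)
  Stage 1: F_1 = 10^(2.30/10) = 1.698, G_1 = 10^(−2.30/10) = 0.5888
  Stage 2: F_2 = 10^(2.92/10) = 1.959, G_2 = 10^(−2.92/10) = 0.5105
  Stage 3: F_3 = 10^(2.35/10) = 1.718, G_3 = 10^(13.1/10) = 20.42
Friis cascade:
  F = 1.698 + (1.959 − 1)/0.5888 + (1.718 − 1)/0.3006 = 5.715
NF = 10 log₁₀(5.715) = 7.57 dB

7.57 dB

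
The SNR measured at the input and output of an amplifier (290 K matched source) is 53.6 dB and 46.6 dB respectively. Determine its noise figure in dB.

NF (dB) = SNR_in(dB) − SNR_out(dB) when the source is at T₀
NF = 53.6 − 46.6 = 7.0 dB

7.0 dB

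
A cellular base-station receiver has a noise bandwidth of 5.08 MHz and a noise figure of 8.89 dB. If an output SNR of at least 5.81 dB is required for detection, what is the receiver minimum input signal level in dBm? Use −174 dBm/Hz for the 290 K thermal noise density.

−92.2 dBm

Sensitivity = −174 + 10 log₁₀(B) + NF + SNR_min
= −174 + 67.06 + 8.89 + 5.81
= −92.24 dBm → −92.2 dBm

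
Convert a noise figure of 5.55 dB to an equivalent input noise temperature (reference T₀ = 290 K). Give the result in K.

751 K

F = 10^(5.55/10) = 3.58922
T_e = (F − 1)·T₀ = (3.58922 − 1) × 290 = 751 K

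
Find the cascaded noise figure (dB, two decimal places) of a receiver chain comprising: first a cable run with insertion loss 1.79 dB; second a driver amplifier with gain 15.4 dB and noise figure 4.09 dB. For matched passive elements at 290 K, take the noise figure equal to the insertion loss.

5.88 dB

Convert to linear (a loss of L dB is a gain of −L dB): F_i = 10^(NF_i/10), G_i = 10^(G_i,dB/10)
  Stage 1: F_1 = 10^(1.79/10) = 1.510, G_1 = 10^(−1.79/10) = 0.6622
  Stage 2: F_2 = 10^(4.09/10) = 2.564, G_2 = 10^(15.4/10) = 34.67
Friis cascade:
  F = 1.510 + (2.564 − 1)/0.6622 = 3.873
NF = 10 log₁₀(3.873) = 5.88 dB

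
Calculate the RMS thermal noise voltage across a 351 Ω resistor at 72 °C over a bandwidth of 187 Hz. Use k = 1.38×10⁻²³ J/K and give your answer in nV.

T = 72 °C + 273.15 = 345.15 K
V_n = √(4kTRB)
4kTRB = 4 × 1.38×10⁻²³ × 345.15 × 3.51×10² × 1.87×10² = 1.25×10⁻¹⁵ V²
V_n = √(1.25×10⁻¹⁵) = 3.54×10⁻⁸ V = 35.4 nV

35.4 nV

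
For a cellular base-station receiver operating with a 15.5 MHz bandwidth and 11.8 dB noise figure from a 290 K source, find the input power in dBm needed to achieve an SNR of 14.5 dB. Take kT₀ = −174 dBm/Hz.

Sensitivity = −174 + 10 log₁₀(B) + NF + SNR_min
= −174 + 71.9 + 11.8 + 14.5
= −75.8 dBm → −75.8 dBm

−75.8 dBm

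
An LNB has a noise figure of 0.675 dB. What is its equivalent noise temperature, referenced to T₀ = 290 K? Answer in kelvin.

F = 10^(0.675/10) = 1.16815
T_e = (F − 1)·T₀ = (1.16815 − 1) × 290 = 48.8 K

48.8 K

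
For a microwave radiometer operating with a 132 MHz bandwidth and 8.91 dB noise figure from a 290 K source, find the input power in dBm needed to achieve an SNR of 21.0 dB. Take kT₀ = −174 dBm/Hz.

−62.9 dBm

Sensitivity = −174 + 10 log₁₀(B) + NF + SNR_min
= −174 + 81.21 + 8.91 + 21.0
= −62.88 dBm → −62.9 dBm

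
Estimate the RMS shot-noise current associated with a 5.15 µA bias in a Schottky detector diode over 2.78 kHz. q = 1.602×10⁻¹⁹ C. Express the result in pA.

I_n = √(2qI·B)
2qI·B = 2 × 1.602×10⁻¹⁹ × 5.15×10⁻⁶ × 2.78×10³ = 4.59×10⁻²¹ A²
I_n = √(4.59×10⁻²¹) = 6.77×10⁻¹¹ A = 67.7 pA

67.7 pA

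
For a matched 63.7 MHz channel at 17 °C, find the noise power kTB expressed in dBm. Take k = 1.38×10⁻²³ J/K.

T = 17 °C + 273.15 = 290.15 K
P_n = kTB = 1.38×10⁻²³ × 290.15 × 6.37×10⁷ = 2.55×10⁻¹³ W
In dBm: 10 log₁₀(2.55×10⁻¹³ / 10⁻³) = −95.9 dBm

−95.9 dBm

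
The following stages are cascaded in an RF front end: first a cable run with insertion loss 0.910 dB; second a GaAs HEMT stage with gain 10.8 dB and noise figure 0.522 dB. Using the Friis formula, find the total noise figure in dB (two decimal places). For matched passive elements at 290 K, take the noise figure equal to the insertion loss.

1.43 dB

Convert to linear (a loss of L dB is a gain of −L dB): F_i = 10^(NF_i/10), G_i = 10^(G_i,dB/10)
  Stage 1: F_1 = 10^(0.910/10) = 1.233, G_1 = 10^(−0.910/10) = 0.8110
  Stage 2: F_2 = 10^(0.522/10) = 1.128, G_2 = 10^(10.8/10) = 12.02
Friis cascade:
  F = 1.233 + (1.128 − 1)/0.8110 = 1.391
NF = 10 log₁₀(1.391) = 1.43 dB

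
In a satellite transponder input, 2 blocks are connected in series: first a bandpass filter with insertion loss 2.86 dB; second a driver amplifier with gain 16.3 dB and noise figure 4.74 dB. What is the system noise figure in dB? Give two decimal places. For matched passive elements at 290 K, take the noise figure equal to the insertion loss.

7.60 dB

Convert to linear (a loss of L dB is a gain of −L dB): F_i = 10^(NF_i/10), G_i = 10^(G_i,dB/10)
  Stage 1: F_1 = 10^(2.86/10) = 1.932, G_1 = 10^(−2.86/10) = 0.5176
  Stage 2: F_2 = 10^(4.74/10) = 2.979, G_2 = 10^(16.3/10) = 42.66
Friis cascade:
  F = 1.932 + (2.979 − 1)/0.5176 = 5.754
NF = 10 log₁₀(5.754) = 7.60 dB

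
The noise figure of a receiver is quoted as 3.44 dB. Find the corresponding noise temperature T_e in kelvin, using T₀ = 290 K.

F = 10^(3.44/10) = 2.208
T_e = (F − 1)·T₀ = (2.208 − 1) × 290 = 350 K

350 K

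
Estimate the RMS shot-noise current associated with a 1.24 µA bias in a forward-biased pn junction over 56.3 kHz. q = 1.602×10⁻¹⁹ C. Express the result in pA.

150 pA

I_n = √(2qI·B)
2qI·B = 2 × 1.602×10⁻¹⁹ × 1.24×10⁻⁶ × 5.63×10⁴ = 2.24×10⁻²⁰ A²
I_n = √(2.24×10⁻²⁰) = 1.50×10⁻¹⁰ A = 150 pA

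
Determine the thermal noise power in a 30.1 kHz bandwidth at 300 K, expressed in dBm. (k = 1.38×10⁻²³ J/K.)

−129.0 dBm

P_n = kTB = 1.38×10⁻²³ × 300 × 3.01×10⁴ = 1.25×10⁻¹⁶ W
In dBm: 10 log₁₀(1.25×10⁻¹⁶ / 10⁻³) = −129.0 dBm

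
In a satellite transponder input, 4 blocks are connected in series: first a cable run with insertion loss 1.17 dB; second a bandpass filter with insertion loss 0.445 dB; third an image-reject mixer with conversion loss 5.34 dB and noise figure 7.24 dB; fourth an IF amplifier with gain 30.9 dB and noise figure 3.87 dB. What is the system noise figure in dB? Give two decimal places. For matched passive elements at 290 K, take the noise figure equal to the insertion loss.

Convert to linear (a loss of L dB is a gain of −L dB): F_i = 10^(NF_i/10), G_i = 10^(G_i,dB/10)
  Stage 1: F_1 = 10^(1.17/10) = 1.309, G_1 = 10^(−1.17/10) = 0.7638
  Stage 2: F_2 = 10^(0.445/10) = 1.108, G_2 = 10^(−0.445/10) = 0.9026
  Stage 3: F_3 = 10^(7.24/10) = 5.297, G_3 = 10^(−5.34/10) = 0.2924
  Stage 4: F_4 = 10^(3.87/10) = 2.438, G_4 = 10^(30.9/10) = 1230
Friis cascade:
  F = 1.309 + (1.108 − 1)/0.7638 + (5.297 − 1)/0.6894 + (2.438 − 1)/0.2016 = 14.81
NF = 10 log₁₀(14.81) = 11.71 dB

11.71 dB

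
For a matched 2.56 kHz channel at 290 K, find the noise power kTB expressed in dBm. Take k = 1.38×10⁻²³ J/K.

−139.9 dBm

P_n = kTB = 1.38×10⁻²³ × 290 × 2.56×10³ = 1.02×10⁻¹⁷ W
In dBm: 10 log₁₀(1.02×10⁻¹⁷ / 10⁻³) = −139.9 dBm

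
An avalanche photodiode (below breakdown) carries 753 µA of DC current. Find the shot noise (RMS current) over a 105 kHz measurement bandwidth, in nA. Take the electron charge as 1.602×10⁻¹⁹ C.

5.03 nA

I_n = √(2qI·B)
2qI·B = 2 × 1.602×10⁻¹⁹ × 7.53×10⁻⁴ × 1.05×10⁵ = 2.53×10⁻¹⁷ A²
I_n = √(2.53×10⁻¹⁷) = 5.03×10⁻⁹ A = 5.03 nA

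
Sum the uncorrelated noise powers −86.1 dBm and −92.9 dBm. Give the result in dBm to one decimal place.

−85.3 dBm

Convert to linear, add, convert back:
P₁ = 2.45×10⁻¹² W, P₂ = 5.13×10⁻¹³ W
P_tot = 2.97×10⁻¹² W → 10 log₁₀(P_tot / 10⁻³) = −85.3 dBm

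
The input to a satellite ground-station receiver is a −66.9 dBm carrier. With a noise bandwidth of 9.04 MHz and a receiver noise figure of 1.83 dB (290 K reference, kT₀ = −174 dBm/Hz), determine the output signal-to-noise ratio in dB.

Noise floor: N = −174 + 10 log₁₀(B) + NF
10 log₁₀(9.04×10⁶) = 69.56 dB
N = −174 + 69.56 + 1.83 = −102.61 dBm
SNR = P_sig − N = −66.9 − (−102.61) = 35.71 dB → 35.7 dB

35.7 dB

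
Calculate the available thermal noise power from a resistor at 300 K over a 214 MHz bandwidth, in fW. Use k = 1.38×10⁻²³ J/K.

886 fW

P_n = kTB = 1.38×10⁻²³ × 300 × 2.14×10⁸ = 8.86×10⁻¹³ W = 886 fW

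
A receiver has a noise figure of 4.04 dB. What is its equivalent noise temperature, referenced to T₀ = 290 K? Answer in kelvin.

F = 10^(4.04/10) = 2.53513
T_e = (F − 1)·T₀ = (2.53513 − 1) × 290 = 445 K

445 K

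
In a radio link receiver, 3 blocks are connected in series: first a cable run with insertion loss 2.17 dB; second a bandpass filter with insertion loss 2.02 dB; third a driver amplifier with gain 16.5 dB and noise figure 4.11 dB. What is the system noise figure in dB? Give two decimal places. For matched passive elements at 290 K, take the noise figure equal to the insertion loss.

Convert to linear (a loss of L dB is a gain of −L dB): F_i = 10^(NF_i/10), G_i = 10^(G_i,dB/10)
  Stage 1: F_1 = 10^(2.17/10) = 1.648, G_1 = 10^(−2.17/10) = 0.6067
  Stage 2: F_2 = 10^(2.02/10) = 1.592, G_2 = 10^(−2.02/10) = 0.6281
  Stage 3: F_3 = 10^(4.11/10) = 2.576, G_3 = 10^(16.5/10) = 44.67
Friis cascade:
  F = 1.648 + (1.592 − 1)/0.6067 + (2.576 − 1)/0.3811 = 6.761
NF = 10 log₁₀(6.761) = 8.30 dB

8.30 dB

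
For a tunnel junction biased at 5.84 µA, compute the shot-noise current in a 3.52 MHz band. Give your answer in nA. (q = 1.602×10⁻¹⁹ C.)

2.57 nA

I_n = √(2qI·B)
2qI·B = 2 × 1.602×10⁻¹⁹ × 5.84×10⁻⁶ × 3.52×10⁶ = 6.59×10⁻¹⁸ A²
I_n = √(6.59×10⁻¹⁸) = 2.57×10⁻⁹ A = 2.57 nA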